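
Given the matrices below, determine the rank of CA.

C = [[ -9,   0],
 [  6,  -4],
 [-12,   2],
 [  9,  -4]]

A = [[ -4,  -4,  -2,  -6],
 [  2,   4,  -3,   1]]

2

First compute CA:
[[ 36,  36,  18,  54],
 [-32, -40,   0, -40],
 [ 52,  56,  18,  74],
 [-44, -52,  -6, -58]]
Now row reduce the product.
R2 ← R2 + (8/9)·R1: [0, -8, 16, 8]
R3 ← R3 − (13/9)·R1: [0, 4, -8, -4]
R4 ← R4 + (11/9)·R1: [0, -8, 16, 8]
R3 ← R3 + (1/2)·R2: [0, 0, 0, 0]
R4 ← R4 − R2: [0, 0, 0, 0]
2 nonzero rows, so rank(CA) = 2.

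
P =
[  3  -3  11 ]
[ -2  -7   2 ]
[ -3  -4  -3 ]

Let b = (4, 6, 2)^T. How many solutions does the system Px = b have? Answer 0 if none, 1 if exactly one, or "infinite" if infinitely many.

1

Row reduce the augmented matrix [P | b].
R2 ← R2 + (2/3)·R1: [0, -9, 28/3, 26/3]
R3 ← R3 + R1: [0, -7, 8, 6]
R3 ← R3 − (7/9)·R2: [0, 0, 20/27, -20/27]
The echelon form has 3 nonzero rows, and every pivot lies in the first 3 columns, so rank(P) = rank([P|b]) = 3.
The system is consistent.
rank = 3 = number of unknowns, so the solution is unique.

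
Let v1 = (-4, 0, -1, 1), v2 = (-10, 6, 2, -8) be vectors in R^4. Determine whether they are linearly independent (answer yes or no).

Form the matrix with these vectors as rows and row reduce.
R2 ← R2 − (5/2)·R1: [0, 6, 9/2, -21/2]
2 nonzero rows, so the 2 vectors span a space of dimension 2.
Since 2 = 2, the vectors are linearly independent.

yes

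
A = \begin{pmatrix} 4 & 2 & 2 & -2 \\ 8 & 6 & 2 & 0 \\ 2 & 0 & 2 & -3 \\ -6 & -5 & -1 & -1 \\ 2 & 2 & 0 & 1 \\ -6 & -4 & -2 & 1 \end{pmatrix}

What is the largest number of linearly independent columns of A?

Row reduce to echelon form.
R2 ← R2 − (2)·R1: [0, 2, -2, 4]
R3 ← R3 − (1/2)·R1: [0, -1, 1, -2]
R4 ← R4 + (3/2)·R1: [0, -2, 2, -4]
R5 ← R5 − (1/2)·R1: [0, 1, -1, 2]
R6 ← R6 + (3/2)·R1: [0, -1, 1, -2]
R3 ← R3 + (1/2)·R2: [0, 0, 0, 0]
R4 ← R4 + R2: [0, 0, 0, 0]
R5 ← R5 − (1/2)·R2: [0, 0, 0, 0]
R6 ← R6 + (1/2)·R2: [0, 0, 0, 0]
Echelon form has 2 nonzero rows, so rank(A) = 2.
The rank gives the maximum number of linearly independent columns: 2.

2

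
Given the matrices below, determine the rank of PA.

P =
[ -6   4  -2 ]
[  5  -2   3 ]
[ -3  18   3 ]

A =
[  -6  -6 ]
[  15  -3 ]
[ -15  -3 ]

First compute PA:
[[126,  30],
 [-105, -33],
 [243, -45]]
Now row reduce the product.
R2 ← R2 + (5/6)·R1: [0, -8]
R3 ← R3 − (27/14)·R1: [0, -720/7]
R3 ← R3 − (90/7)·R2: [0, 0]
2 nonzero rows, so rank(PA) = 2.

2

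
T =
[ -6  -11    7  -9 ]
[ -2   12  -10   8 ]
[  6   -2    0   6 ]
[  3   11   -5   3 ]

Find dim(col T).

3

Row reduce to echelon form.
R2 ← R2 − (1/3)·R1: [0, 47/3, -37/3, 11]
R3 ← R3 + R1: [0, -13, 7, -3]
R4 ← R4 + (1/2)·R1: [0, 11/2, -3/2, -3/2]
R3 ← R3 + (39/47)·R2: [0, 0, -152/47, 288/47]
R4 ← R4 − (33/94)·R2: [0, 0, 133/47, -252/47]
R4 ← R4 + (7/8)·R3: [0, 0, 0, 0]
Echelon form has 3 nonzero rows, so rank(T) = 3.
The column space has dimension equal to the rank: 3.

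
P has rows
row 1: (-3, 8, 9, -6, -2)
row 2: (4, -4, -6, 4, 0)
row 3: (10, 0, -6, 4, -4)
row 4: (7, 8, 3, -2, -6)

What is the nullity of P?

3

Row reduce to echelon form.
R2 ← R2 + (4/3)·R1: [0, 20/3, 6, -4, -8/3]
R3 ← R3 + (10/3)·R1: [0, 80/3, 24, -16, -32/3]
R4 ← R4 + (7/3)·R1: [0, 80/3, 24, -16, -32/3]
R3 ← R3 − (4)·R2: [0, 0, 0, 0, 0]
R4 ← R4 − (4)·R2: [0, 0, 0, 0, 0]
2 nonzero rows, so rank(P) = 2.
P has 5 columns; by rank–nullity, nullity = 5 − 2 = 3.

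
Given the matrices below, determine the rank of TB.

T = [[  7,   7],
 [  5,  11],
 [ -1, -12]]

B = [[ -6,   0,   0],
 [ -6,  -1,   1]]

2

First compute TB:
[[-84,  -7,   7],
 [-96, -11,  11],
 [ 78,  12, -12]]
Now row reduce the product.
R2 ← R2 − (8/7)·R1: [0, -3, 3]
R3 ← R3 + (13/14)·R1: [0, 11/2, -11/2]
R3 ← R3 + (11/6)·R2: [0, 0, 0]
2 nonzero rows, so rank(TB) = 2.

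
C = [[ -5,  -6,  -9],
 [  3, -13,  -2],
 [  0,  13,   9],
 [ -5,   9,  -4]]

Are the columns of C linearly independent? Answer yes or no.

yes

Row reduce C to echelon form.
R2 ← R2 + (3/5)·R1: [0, -83/5, -37/5]
R4 ← R4 − R1: [0, 15, 5]
R3 ← R3 + (65/83)·R2: [0, 0, 266/83]
R4 ← R4 + (75/83)·R2: [0, 0, -140/83]
R4 ← R4 + (10/19)·R3: [0, 0, 0]
3 pivots among 3 columns.
Every column is a pivot column, so the columns are linearly independent.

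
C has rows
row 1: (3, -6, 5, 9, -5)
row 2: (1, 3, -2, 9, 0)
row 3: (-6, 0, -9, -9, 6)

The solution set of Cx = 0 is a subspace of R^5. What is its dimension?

2

Row reduce to echelon form.
R2 ← R2 − (1/3)·R1: [0, 5, -11/3, 6, 5/3]
R3 ← R3 + (2)·R1: [0, -12, 1, 9, -4]
R3 ← R3 + (12/5)·R2: [0, 0, -39/5, 117/5, 0]
3 nonzero rows, so rank(C) = 3.
C has 5 columns; by rank–nullity, nullity = 5 − 3 = 2.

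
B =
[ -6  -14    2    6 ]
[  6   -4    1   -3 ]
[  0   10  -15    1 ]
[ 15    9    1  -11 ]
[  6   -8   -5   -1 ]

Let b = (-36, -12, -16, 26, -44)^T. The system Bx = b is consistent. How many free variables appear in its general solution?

1

Row reduce the augmented matrix [B | b].
R2 ← R2 + R1: [0, -18, 3, 3, -48]
R4 ← R4 + (5/2)·R1: [0, -26, 6, 4, -64]
R5 ← R5 + R1: [0, -22, -3, 5, -80]
R3 ← R3 + (5/9)·R2: [0, 0, -40/3, 8/3, -128/3]
R4 ← R4 − (13/9)·R2: [0, 0, 5/3, -1/3, 16/3]
R5 ← R5 − (11/9)·R2: [0, 0, -20/3, 4/3, -64/3]
R4 ← R4 + (1/8)·R3: [0, 0, 0, 0, 0]
R5 ← R5 − (1/2)·R3: [0, 0, 0, 0, 0]
The echelon form has 3 nonzero rows, and every pivot lies in the first 4 columns, so rank(B) = rank([B|b]) = 3.
The system is consistent.
Free variables = (unknowns) − (rank) = 4 − 3 = 1.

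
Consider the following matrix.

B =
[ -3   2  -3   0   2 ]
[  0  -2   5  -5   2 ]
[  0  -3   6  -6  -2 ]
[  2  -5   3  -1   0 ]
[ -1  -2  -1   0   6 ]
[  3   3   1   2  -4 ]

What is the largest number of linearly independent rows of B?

Row reduce to echelon form.
R4 ← R4 + (2/3)·R1: [0, -11/3, 1, -1, 4/3]
R5 ← R5 − (1/3)·R1: [0, -8/3, 0, 0, 16/3]
R6 ← R6 + R1: [0, 5, -2, 2, -2]
R3 ← R3 − (3/2)·R2: [0, 0, -3/2, 3/2, -5]
R4 ← R4 − (11/6)·R2: [0, 0, -49/6, 49/6, -7/3]
R5 ← R5 − (4/3)·R2: [0, 0, -20/3, 20/3, 8/3]
R6 ← R6 + (5/2)·R2: [0, 0, 21/2, -21/2, 3]
R4 ← R4 − (49/9)·R3: [0, 0, 0, 0, 224/9]
R5 ← R5 − (40/9)·R3: [0, 0, 0, 0, 224/9]
R6 ← R6 + (7)·R3: [0, 0, 0, 0, -32]
R5 ← R5 − R4: [0, 0, 0, 0, 0]
R6 ← R6 + (9/7)·R4: [0, 0, 0, 0, 0]
Echelon form has 4 nonzero rows, so rank(B) = 4.
The rank gives the maximum number of linearly independent rows: 4.

4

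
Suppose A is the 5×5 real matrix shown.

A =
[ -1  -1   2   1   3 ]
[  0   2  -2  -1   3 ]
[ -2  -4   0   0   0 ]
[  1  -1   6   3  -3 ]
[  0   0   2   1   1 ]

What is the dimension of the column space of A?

3

Row reduce to echelon form.
R3 ← R3 − (2)·R1: [0, -2, -4, -2, -6]
R4 ← R4 + R1: [0, -2, 8, 4, 0]
R3 ← R3 + R2: [0, 0, -6, -3, -3]
R4 ← R4 + R2: [0, 0, 6, 3, 3]
R4 ← R4 + R3: [0, 0, 0, 0, 0]
R5 ← R5 + (1/3)·R3: [0, 0, 0, 0, 0]
Echelon form has 3 nonzero rows, so rank(A) = 3.
The column space has dimension equal to the rank: 3.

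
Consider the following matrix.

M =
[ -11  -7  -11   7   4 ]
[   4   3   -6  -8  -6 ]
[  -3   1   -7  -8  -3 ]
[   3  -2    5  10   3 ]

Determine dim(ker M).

2

Row reduce to echelon form.
R2 ← R2 + (4/11)·R1: [0, 5/11, -10, -60/11, -50/11]
R3 ← R3 − (3/11)·R1: [0, 32/11, -4, -109/11, -45/11]
R4 ← R4 + (3/11)·R1: [0, -43/11, 2, 131/11, 45/11]
R3 ← R3 − (32/5)·R2: [0, 0, 60, 25, 25]
R4 ← R4 + (43/5)·R2: [0, 0, -84, -35, -35]
R4 ← R4 + (7/5)·R3: [0, 0, 0, 0, 0]
3 nonzero rows, so rank(M) = 3.
M has 5 columns; by rank–nullity, nullity = 5 − 3 = 2.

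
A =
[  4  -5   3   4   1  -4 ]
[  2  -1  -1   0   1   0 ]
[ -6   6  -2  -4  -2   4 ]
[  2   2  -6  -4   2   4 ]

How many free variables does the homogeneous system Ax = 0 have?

Row reduce to echelon form.
R2 ← R2 − (1/2)·R1: [0, 3/2, -5/2, -2, 1/2, 2]
R3 ← R3 + (3/2)·R1: [0, -3/2, 5/2, 2, -1/2, -2]
R4 ← R4 − (1/2)·R1: [0, 9/2, -15/2, -6, 3/2, 6]
R3 ← R3 + R2: [0, 0, 0, 0, 0, 0]
R4 ← R4 − (3)·R2: [0, 0, 0, 0, 0, 0]
2 nonzero rows, so rank(A) = 2.
A has 6 columns; by rank–nullity, nullity = 6 − 2 = 4.

4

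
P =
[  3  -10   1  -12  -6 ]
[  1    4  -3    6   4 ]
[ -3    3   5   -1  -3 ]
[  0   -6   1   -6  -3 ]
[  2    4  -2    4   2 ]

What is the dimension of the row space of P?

Row reduce to echelon form.
R2 ← R2 − (1/3)·R1: [0, 22/3, -10/3, 10, 6]
R3 ← R3 + R1: [0, -7, 6, -13, -9]
R5 ← R5 − (2/3)·R1: [0, 32/3, -8/3, 12, 6]
R3 ← R3 + (21/22)·R2: [0, 0, 31/11, -38/11, -36/11]
R4 ← R4 + (9/11)·R2: [0, 0, -19/11, 24/11, 21/11]
R5 ← R5 − (16/11)·R2: [0, 0, 24/11, -28/11, -30/11]
R4 ← R4 + (19/31)·R3: [0, 0, 0, 2/31, -3/31]
R5 ← R5 − (24/31)·R3: [0, 0, 0, 4/31, -6/31]
R5 ← R5 − (2)·R4: [0, 0, 0, 0, 0]
Echelon form has 4 nonzero rows, so rank(P) = 4.
The row space has dimension equal to the rank: 4.

4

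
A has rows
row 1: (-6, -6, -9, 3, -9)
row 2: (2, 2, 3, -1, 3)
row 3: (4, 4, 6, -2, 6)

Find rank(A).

Row reduce to echelon form.
R2 ← R2 + (1/3)·R1: [0, 0, 0, 0, 0]
R3 ← R3 + (2/3)·R1: [0, 0, 0, 0, 0]
Echelon form has 1 nonzero row, so rank(A) = 1.

1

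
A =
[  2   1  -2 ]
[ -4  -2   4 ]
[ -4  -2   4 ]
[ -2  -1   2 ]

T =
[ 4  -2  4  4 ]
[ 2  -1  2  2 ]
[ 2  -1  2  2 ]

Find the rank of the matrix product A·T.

1

First compute AT:
[[  6,  -3,   6,   6],
 [-12,   6, -12, -12],
 [-12,   6, -12, -12],
 [ -6,   3,  -6,  -6]]
Now row reduce the product.
R2 ← R2 + (2)·R1: [0, 0, 0, 0]
R3 ← R3 + (2)·R1: [0, 0, 0, 0]
R4 ← R4 + R1: [0, 0, 0, 0]
1 nonzero row, so rank(AT) = 1.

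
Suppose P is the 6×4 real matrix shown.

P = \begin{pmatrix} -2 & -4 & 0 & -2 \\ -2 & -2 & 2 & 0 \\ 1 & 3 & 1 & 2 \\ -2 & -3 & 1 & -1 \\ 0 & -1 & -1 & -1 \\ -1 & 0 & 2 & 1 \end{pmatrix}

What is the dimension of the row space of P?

2

Row reduce to echelon form.
R2 ← R2 − R1: [0, 2, 2, 2]
R3 ← R3 + (1/2)·R1: [0, 1, 1, 1]
R4 ← R4 − R1: [0, 1, 1, 1]
R6 ← R6 − (1/2)·R1: [0, 2, 2, 2]
R3 ← R3 − (1/2)·R2: [0, 0, 0, 0]
R4 ← R4 − (1/2)·R2: [0, 0, 0, 0]
R5 ← R5 + (1/2)·R2: [0, 0, 0, 0]
R6 ← R6 − R2: [0, 0, 0, 0]
Echelon form has 2 nonzero rows, so rank(P) = 2.
The row space has dimension equal to the rank: 2.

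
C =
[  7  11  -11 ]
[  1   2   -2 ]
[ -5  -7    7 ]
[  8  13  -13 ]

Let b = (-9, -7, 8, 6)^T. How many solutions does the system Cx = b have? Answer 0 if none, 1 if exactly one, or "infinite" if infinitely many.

0

Row reduce the augmented matrix [C | b].
R2 ← R2 − (1/7)·R1: [0, 3/7, -3/7, -40/7]
R3 ← R3 + (5/7)·R1: [0, 6/7, -6/7, 11/7]
R4 ← R4 − (8/7)·R1: [0, 3/7, -3/7, 114/7]
R3 ← R3 − (2)·R2: [0, 0, 0, 13]
R4 ← R4 − R2: [0, 0, 0, 22]
R4 ← R4 − (22/13)·R3: [0, 0, 0, 0]
The echelon form has 3 nonzero rows; the last pivot sits in the augmented column, so rank(C) = 2 but rank([C|b]) = 3.
Since the ranks differ, the system is inconsistent.
It has no solutions.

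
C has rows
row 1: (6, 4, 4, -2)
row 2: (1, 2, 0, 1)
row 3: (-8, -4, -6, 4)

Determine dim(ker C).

Row reduce to echelon form.
R2 ← R2 − (1/6)·R1: [0, 4/3, -2/3, 4/3]
R3 ← R3 + (4/3)·R1: [0, 4/3, -2/3, 4/3]
R3 ← R3 − R2: [0, 0, 0, 0]
2 nonzero rows, so rank(C) = 2.
C has 4 columns; by rank–nullity, nullity = 4 − 2 = 2.

2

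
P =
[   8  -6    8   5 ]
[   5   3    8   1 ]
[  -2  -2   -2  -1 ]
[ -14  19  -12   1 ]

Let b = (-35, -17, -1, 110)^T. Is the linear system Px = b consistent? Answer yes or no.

Row reduce the augmented matrix [P | b].
R2 ← R2 − (5/8)·R1: [0, 27/4, 3, -17/8, 39/8]
R3 ← R3 + (1/4)·R1: [0, -7/2, 0, 1/4, -39/4]
R4 ← R4 + (7/4)·R1: [0, 17/2, 2, 39/4, 195/4]
R3 ← R3 + (14/27)·R2: [0, 0, 14/9, -23/27, -65/9]
R4 ← R4 − (34/27)·R2: [0, 0, -16/9, 671/54, 767/18]
R4 ← R4 + (8/7)·R3: [0, 0, 0, 481/42, 481/14]
The echelon form has 4 nonzero rows, and every pivot lies in the first 4 columns, so rank(P) = rank([P|b]) = 4.
The system is consistent.

yes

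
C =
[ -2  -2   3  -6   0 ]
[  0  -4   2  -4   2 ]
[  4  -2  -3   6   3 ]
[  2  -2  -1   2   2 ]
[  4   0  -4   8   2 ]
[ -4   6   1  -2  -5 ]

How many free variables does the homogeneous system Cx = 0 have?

Row reduce to echelon form.
R3 ← R3 + (2)·R1: [0, -6, 3, -6, 3]
R4 ← R4 + R1: [0, -4, 2, -4, 2]
R5 ← R5 + (2)·R1: [0, -4, 2, -4, 2]
R6 ← R6 − (2)·R1: [0, 10, -5, 10, -5]
R3 ← R3 − (3/2)·R2: [0, 0, 0, 0, 0]
R4 ← R4 − R2: [0, 0, 0, 0, 0]
R5 ← R5 − R2: [0, 0, 0, 0, 0]
R6 ← R6 + (5/2)·R2: [0, 0, 0, 0, 0]
2 nonzero rows, so rank(C) = 2.
C has 5 columns; by rank–nullity, nullity = 5 − 2 = 3.

3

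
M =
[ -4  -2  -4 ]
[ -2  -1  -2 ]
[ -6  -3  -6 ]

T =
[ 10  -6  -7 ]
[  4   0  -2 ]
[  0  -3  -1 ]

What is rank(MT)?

First compute MT:
[[-48,  36,  36],
 [-24,  18,  18],
 [-72,  54,  54]]
Now row reduce the product.
R2 ← R2 − (1/2)·R1: [0, 0, 0]
R3 ← R3 − (3/2)·R1: [0, 0, 0]
1 nonzero row, so rank(MT) = 1.

1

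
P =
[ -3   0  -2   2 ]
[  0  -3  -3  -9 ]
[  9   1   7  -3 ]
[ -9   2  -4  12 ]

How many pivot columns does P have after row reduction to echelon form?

Row reduce to echelon form.
R3 ← R3 + (3)·R1: [0, 1, 1, 3]
R4 ← R4 − (3)·R1: [0, 2, 2, 6]
R3 ← R3 + (1/3)·R2: [0, 0, 0, 0]
R4 ← R4 + (2/3)·R2: [0, 0, 0, 0]
Echelon form has 2 nonzero rows, so rank(P) = 2.
Each nonzero row contributes one pivot column: 2 pivot columns.

2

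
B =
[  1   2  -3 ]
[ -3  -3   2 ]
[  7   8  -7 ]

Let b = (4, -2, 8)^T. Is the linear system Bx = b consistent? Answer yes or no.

Row reduce the augmented matrix [B | b].
R2 ← R2 + (3)·R1: [0, 3, -7, 10]
R3 ← R3 − (7)·R1: [0, -6, 14, -20]
R3 ← R3 + (2)·R2: [0, 0, 0, 0]
The echelon form has 2 nonzero rows, and every pivot lies in the first 3 columns, so rank(B) = rank([B|b]) = 2.
The system is consistent.

yes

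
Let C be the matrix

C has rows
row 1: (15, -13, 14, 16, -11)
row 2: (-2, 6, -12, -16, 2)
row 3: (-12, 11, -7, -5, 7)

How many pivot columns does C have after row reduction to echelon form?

Row reduce to echelon form.
R2 ← R2 + (2/15)·R1: [0, 64/15, -152/15, -208/15, 8/15]
R3 ← R3 + (4/5)·R1: [0, 3/5, 21/5, 39/5, -9/5]
R3 ← R3 − (9/64)·R2: [0, 0, 45/8, 39/4, -15/8]
Echelon form has 3 nonzero rows, so rank(C) = 3.
Each nonzero row contributes one pivot column: 3 pivot columns.

3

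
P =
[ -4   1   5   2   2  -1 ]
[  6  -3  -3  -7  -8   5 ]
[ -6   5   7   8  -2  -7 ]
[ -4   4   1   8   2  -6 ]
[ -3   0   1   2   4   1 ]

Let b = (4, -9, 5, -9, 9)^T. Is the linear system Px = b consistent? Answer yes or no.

no

Row reduce the augmented matrix [P | b].
R2 ← R2 + (3/2)·R1: [0, -3/2, 9/2, -4, -5, 7/2, -3]
R3 ← R3 − (3/2)·R1: [0, 7/2, -1/2, 5, -5, -11/2, -1]
R4 ← R4 − R1: [0, 3, -4, 6, 0, -5, -13]
R5 ← R5 − (3/4)·R1: [0, -3/4, -11/4, 1/2, 5/2, 7/4, 6]
R3 ← R3 + (7/3)·R2: [0, 0, 10, -13/3, -50/3, 8/3, -8]
R4 ← R4 + (2)·R2: [0, 0, 5, -2, -10, 2, -19]
R5 ← R5 − (1/2)·R2: [0, 0, -5, 5/2, 5, 0, 15/2]
R4 ← R4 − (1/2)·R3: [0, 0, 0, 1/6, -5/3, 2/3, -15]
R5 ← R5 + (1/2)·R3: [0, 0, 0, 1/3, -10/3, 4/3, 7/2]
R5 ← R5 − (2)·R4: [0, 0, 0, 0, 0, 0, 67/2]
The echelon form has 5 nonzero rows; the last pivot sits in the augmented column, so rank(P) = 4 but rank([P|b]) = 5.
Since the ranks differ, the system is inconsistent.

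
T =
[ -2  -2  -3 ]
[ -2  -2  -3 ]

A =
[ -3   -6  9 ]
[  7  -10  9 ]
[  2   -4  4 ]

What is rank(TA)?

1

First compute TA:
[[-14,  44, -48],
 [-14,  44, -48]]
Now row reduce the product.
R2 ← R2 − R1: [0, 0, 0]
1 nonzero row, so rank(TA) = 1.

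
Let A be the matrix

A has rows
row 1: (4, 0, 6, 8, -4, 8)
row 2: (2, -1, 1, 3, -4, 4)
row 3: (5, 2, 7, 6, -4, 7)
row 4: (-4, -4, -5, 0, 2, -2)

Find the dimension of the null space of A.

3

Row reduce to echelon form.
R2 ← R2 − (1/2)·R1: [0, -1, -2, -1, -2, 0]
R3 ← R3 − (5/4)·R1: [0, 2, -1/2, -4, 1, -3]
R4 ← R4 + R1: [0, -4, 1, 8, -2, 6]
R3 ← R3 + (2)·R2: [0, 0, -9/2, -6, -3, -3]
R4 ← R4 − (4)·R2: [0, 0, 9, 12, 6, 6]
R4 ← R4 + (2)·R3: [0, 0, 0, 0, 0, 0]
3 nonzero rows, so rank(A) = 3.
A has 6 columns; by rank–nullity, nullity = 6 − 3 = 3.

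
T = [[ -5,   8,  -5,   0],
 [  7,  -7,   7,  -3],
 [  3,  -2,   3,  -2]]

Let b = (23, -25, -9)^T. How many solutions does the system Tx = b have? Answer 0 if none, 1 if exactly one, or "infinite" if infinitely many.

infinite

Row reduce the augmented matrix [T | b].
R2 ← R2 + (7/5)·R1: [0, 21/5, 0, -3, 36/5]
R3 ← R3 + (3/5)·R1: [0, 14/5, 0, -2, 24/5]
R3 ← R3 − (2/3)·R2: [0, 0, 0, 0, 0]
The echelon form has 2 nonzero rows, and every pivot lies in the first 4 columns, so rank(T) = rank([T|b]) = 2.
The system is consistent.
rank = 2 < 4 unknowns, so there are infinitely many solutions.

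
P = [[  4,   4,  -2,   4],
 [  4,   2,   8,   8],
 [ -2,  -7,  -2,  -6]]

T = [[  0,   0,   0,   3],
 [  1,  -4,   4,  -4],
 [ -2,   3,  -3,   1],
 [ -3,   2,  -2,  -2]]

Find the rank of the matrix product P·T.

3

First compute PT:
[[ -4, -14,  14, -14],
 [-38,  32, -32,  -4],
 [ 15,  10, -10,  32]]
Now row reduce the product.
R2 ← R2 − (19/2)·R1: [0, 165, -165, 129]
R3 ← R3 + (15/4)·R1: [0, -85/2, 85/2, -41/2]
R3 ← R3 + (17/66)·R2: [0, 0, 0, 140/11]
3 nonzero rows, so rank(PT) = 3.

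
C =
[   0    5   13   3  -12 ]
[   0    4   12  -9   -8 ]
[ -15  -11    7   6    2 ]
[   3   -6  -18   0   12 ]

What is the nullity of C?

Row reduce to echelon form.
Swap R1 ↔ R3
R4 ← R4 + (1/5)·R1: [0, -41/5, -83/5, 6/5, 62/5]
R3 ← R3 − (5/4)·R2: [0, 0, -2, 57/4, -2]
R4 ← R4 + (41/20)·R2: [0, 0, 8, -69/4, -4]
R4 ← R4 + (4)·R3: [0, 0, 0, 159/4, -12]
4 nonzero rows, so rank(C) = 4.
C has 5 columns; by rank–nullity, nullity = 5 − 4 = 1.

1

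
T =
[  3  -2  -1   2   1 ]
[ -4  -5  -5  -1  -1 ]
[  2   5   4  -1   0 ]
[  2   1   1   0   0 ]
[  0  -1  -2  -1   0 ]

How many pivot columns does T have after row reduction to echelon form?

Row reduce to echelon form.
R2 ← R2 + (4/3)·R1: [0, -23/3, -19/3, 5/3, 1/3]
R3 ← R3 − (2/3)·R1: [0, 19/3, 14/3, -7/3, -2/3]
R4 ← R4 − (2/3)·R1: [0, 7/3, 5/3, -4/3, -2/3]
R3 ← R3 + (19/23)·R2: [0, 0, -13/23, -22/23, -9/23]
R4 ← R4 + (7/23)·R2: [0, 0, -6/23, -19/23, -13/23]
R5 ← R5 − (3/23)·R2: [0, 0, -27/23, -28/23, -1/23]
R4 ← R4 − (6/13)·R3: [0, 0, 0, -5/13, -5/13]
R5 ← R5 − (27/13)·R3: [0, 0, 0, 10/13, 10/13]
R5 ← R5 + (2)·R4: [0, 0, 0, 0, 0]
Echelon form has 4 nonzero rows, so rank(T) = 4.
Each nonzero row contributes one pivot column: 4 pivot columns.

4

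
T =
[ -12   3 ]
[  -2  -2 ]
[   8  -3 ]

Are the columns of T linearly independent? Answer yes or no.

yes

Row reduce T to echelon form.
R2 ← R2 − (1/6)·R1: [0, -5/2]
R3 ← R3 + (2/3)·R1: [0, -1]
R3 ← R3 − (2/5)·R2: [0, 0]
2 pivots among 2 columns.
Every column is a pivot column, so the columns are linearly independent.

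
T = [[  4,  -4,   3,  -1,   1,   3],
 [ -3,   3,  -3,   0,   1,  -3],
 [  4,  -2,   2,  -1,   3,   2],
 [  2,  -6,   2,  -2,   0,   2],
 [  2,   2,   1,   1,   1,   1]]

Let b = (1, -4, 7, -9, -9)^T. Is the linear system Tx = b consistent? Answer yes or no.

no

Row reduce the augmented matrix [T | b].
R2 ← R2 + (3/4)·R1: [0, 0, -3/4, -3/4, 7/4, -3/4, -13/4]
R3 ← R3 − R1: [0, 2, -1, 0, 2, -1, 6]
R4 ← R4 − (1/2)·R1: [0, -4, 1/2, -3/2, -1/2, 1/2, -19/2]
R5 ← R5 − (1/2)·R1: [0, 4, -1/2, 3/2, 1/2, -1/2, -19/2]
Swap R2 ↔ R3
R4 ← R4 + (2)·R2: [0, 0, -3/2, -3/2, 7/2, -3/2, 5/2]
R5 ← R5 − (2)·R2: [0, 0, 3/2, 3/2, -7/2, 3/2, -43/2]
R4 ← R4 − (2)·R3: [0, 0, 0, 0, 0, 0, 9]
R5 ← R5 + (2)·R3: [0, 0, 0, 0, 0, 0, -28]
R5 ← R5 + (28/9)·R4: [0, 0, 0, 0, 0, 0, 0]
The echelon form has 4 nonzero rows; the last pivot sits in the augmented column, so rank(T) = 3 but rank([T|b]) = 4.
Since the ranks differ, the system is inconsistent.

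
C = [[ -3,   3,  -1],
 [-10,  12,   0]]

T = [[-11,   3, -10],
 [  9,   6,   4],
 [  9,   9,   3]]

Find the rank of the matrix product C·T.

2

First compute CT:
[[ 51,   0,  39],
 [218,  42, 148]]
Now row reduce the product.
R2 ← R2 − (218/51)·R1: [0, 42, -318/17]
2 nonzero rows, so rank(CT) = 2.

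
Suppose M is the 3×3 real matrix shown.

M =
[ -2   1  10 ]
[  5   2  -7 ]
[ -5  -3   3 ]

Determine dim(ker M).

1

Row reduce to echelon form.
R2 ← R2 + (5/2)·R1: [0, 9/2, 18]
R3 ← R3 − (5/2)·R1: [0, -11/2, -22]
R3 ← R3 + (11/9)·R2: [0, 0, 0]
2 nonzero rows, so rank(M) = 2.
M has 3 columns; by rank–nullity, nullity = 3 − 2 = 1.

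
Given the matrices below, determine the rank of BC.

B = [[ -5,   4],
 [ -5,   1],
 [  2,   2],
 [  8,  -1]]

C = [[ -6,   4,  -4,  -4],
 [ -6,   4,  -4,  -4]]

1

First compute BC:
[[  6,  -4,   4,   4],
 [ 24, -16,  16,  16],
 [-24,  16, -16, -16],
 [-42,  28, -28, -28]]
Now row reduce the product.
R2 ← R2 − (4)·R1: [0, 0, 0, 0]
R3 ← R3 + (4)·R1: [0, 0, 0, 0]
R4 ← R4 + (7)·R1: [0, 0, 0, 0]
1 nonzero row, so rank(BC) = 1.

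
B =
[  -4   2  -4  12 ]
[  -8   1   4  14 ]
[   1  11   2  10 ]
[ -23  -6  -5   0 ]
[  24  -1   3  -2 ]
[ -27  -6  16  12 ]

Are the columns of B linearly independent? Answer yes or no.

yes

Row reduce B to echelon form.
R2 ← R2 − (2)·R1: [0, -3, 12, -10]
R3 ← R3 + (1/4)·R1: [0, 23/2, 1, 13]
R4 ← R4 − (23/4)·R1: [0, -35/2, 18, -69]
R5 ← R5 + (6)·R1: [0, 11, -21, 70]
R6 ← R6 − (27/4)·R1: [0, -39/2, 43, -69]
R3 ← R3 + (23/6)·R2: [0, 0, 47, -76/3]
R4 ← R4 − (35/6)·R2: [0, 0, -52, -32/3]
R5 ← R5 + (11/3)·R2: [0, 0, 23, 100/3]
R6 ← R6 − (13/2)·R2: [0, 0, -35, -4]
R4 ← R4 + (52/47)·R3: [0, 0, 0, -5456/141]
R5 ← R5 − (23/47)·R3: [0, 0, 0, 6448/141]
R6 ← R6 + (35/47)·R3: [0, 0, 0, -3224/141]
R5 ← R5 + (13/11)·R4: [0, 0, 0, 0]
R6 ← R6 − (13/22)·R4: [0, 0, 0, 0]
4 pivots among 4 columns.
Every column is a pivot column, so the columns are linearly independent.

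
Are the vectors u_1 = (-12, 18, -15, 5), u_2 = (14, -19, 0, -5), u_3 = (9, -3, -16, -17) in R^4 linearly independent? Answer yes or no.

yes

Form the matrix with these vectors as rows and row reduce.
R2 ← R2 + (7/6)·R1: [0, 2, -35/2, 5/6]
R3 ← R3 + (3/4)·R1: [0, 21/2, -109/4, -53/4]
R3 ← R3 − (21/4)·R2: [0, 0, 517/8, -141/8]
3 nonzero rows, so the 3 vectors span a space of dimension 3.
Since 3 = 3, the vectors are linearly independent.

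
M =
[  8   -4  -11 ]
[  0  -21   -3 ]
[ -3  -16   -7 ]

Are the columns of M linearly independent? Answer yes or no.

yes

Row reduce M to echelon form.
R3 ← R3 + (3/8)·R1: [0, -35/2, -89/8]
R3 ← R3 − (5/6)·R2: [0, 0, -69/8]
3 pivots among 3 columns.
Every column is a pivot column, so the columns are linearly independent.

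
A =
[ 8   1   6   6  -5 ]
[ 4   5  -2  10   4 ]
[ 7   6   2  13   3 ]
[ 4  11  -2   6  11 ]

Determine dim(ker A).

1

Row reduce to echelon form.
R2 ← R2 − (1/2)·R1: [0, 9/2, -5, 7, 13/2]
R3 ← R3 − (7/8)·R1: [0, 41/8, -13/4, 31/4, 59/8]
R4 ← R4 − (1/2)·R1: [0, 21/2, -5, 3, 27/2]
R3 ← R3 − (41/36)·R2: [0, 0, 22/9, -2/9, -1/36]
R4 ← R4 − (7/3)·R2: [0, 0, 20/3, -40/3, -5/3]
R4 ← R4 − (30/11)·R3: [0, 0, 0, -140/11, -35/22]
4 nonzero rows, so rank(A) = 4.
A has 5 columns; by rank–nullity, nullity = 5 − 4 = 1.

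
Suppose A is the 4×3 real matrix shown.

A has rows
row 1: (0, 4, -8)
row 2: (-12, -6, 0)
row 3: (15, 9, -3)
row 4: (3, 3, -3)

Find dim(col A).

2

Row reduce to echelon form.
Swap R1 ↔ R2
R3 ← R3 + (5/4)·R1: [0, 3/2, -3]
R4 ← R4 + (1/4)·R1: [0, 3/2, -3]
R3 ← R3 − (3/8)·R2: [0, 0, 0]
R4 ← R4 − (3/8)·R2: [0, 0, 0]
Echelon form has 2 nonzero rows, so rank(A) = 2.
The column space has dimension equal to the rank: 2.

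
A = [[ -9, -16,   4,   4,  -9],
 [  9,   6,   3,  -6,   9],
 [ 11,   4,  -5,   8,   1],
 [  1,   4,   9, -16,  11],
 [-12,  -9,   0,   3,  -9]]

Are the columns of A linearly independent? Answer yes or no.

Row reduce A to echelon form.
R2 ← R2 + R1: [0, -10, 7, -2, 0]
R3 ← R3 + (11/9)·R1: [0, -140/9, -1/9, 116/9, -10]
R4 ← R4 + (1/9)·R1: [0, 20/9, 85/9, -140/9, 10]
R5 ← R5 − (4/3)·R1: [0, 37/3, -16/3, -7/3, 3]
R3 ← R3 − (14/9)·R2: [0, 0, -11, 16, -10]
R4 ← R4 + (2/9)·R2: [0, 0, 11, -16, 10]
R5 ← R5 + (37/30)·R2: [0, 0, 33/10, -24/5, 3]
R4 ← R4 + R3: [0, 0, 0, 0, 0]
R5 ← R5 + (3/10)·R3: [0, 0, 0, 0, 0]
3 pivots among 5 columns.
Only 3 < 5 pivot columns, so the columns are linearly dependent.

no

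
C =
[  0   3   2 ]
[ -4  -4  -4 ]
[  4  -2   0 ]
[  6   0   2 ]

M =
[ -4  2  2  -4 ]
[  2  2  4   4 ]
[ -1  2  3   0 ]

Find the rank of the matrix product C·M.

First compute CM:
[[  4,  10,  18,  12],
 [ 12, -24, -36,   0],
 [-20,   4,   0, -24],
 [-26,  16,  18, -24]]
Now row reduce the product.
R2 ← R2 − (3)·R1: [0, -54, -90, -36]
R3 ← R3 + (5)·R1: [0, 54, 90, 36]
R4 ← R4 + (13/2)·R1: [0, 81, 135, 54]
R3 ← R3 + R2: [0, 0, 0, 0]
R4 ← R4 + (3/2)·R2: [0, 0, 0, 0]
2 nonzero rows, so rank(CM) = 2.

2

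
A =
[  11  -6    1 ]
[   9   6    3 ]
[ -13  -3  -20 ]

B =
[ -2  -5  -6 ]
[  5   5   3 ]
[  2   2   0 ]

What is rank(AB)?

First compute AB:
[[-50, -83, -84],
 [ 18,  -9, -36],
 [-29,  10,  69]]
Now row reduce the product.
R2 ← R2 + (9/25)·R1: [0, -972/25, -1656/25]
R3 ← R3 − (29/50)·R1: [0, 2907/50, 2943/25]
R3 ← R3 + (323/216)·R2: [0, 0, 56/3]
3 nonzero rows, so rank(AB) = 3.

3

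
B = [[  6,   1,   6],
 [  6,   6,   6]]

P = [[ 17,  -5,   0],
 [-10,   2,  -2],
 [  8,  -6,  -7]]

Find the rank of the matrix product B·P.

2

First compute BP:
[[140, -64, -44],
 [ 90, -54, -54]]
Now row reduce the product.
R2 ← R2 − (9/14)·R1: [0, -90/7, -180/7]
2 nonzero rows, so rank(BP) = 2.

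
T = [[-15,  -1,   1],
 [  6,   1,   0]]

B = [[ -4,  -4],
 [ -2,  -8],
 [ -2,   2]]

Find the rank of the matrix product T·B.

First compute TB:
[[ 60,  70],
 [-26, -32]]
Now row reduce the product.
R2 ← R2 + (13/30)·R1: [0, -5/3]
2 nonzero rows, so rank(TB) = 2.

2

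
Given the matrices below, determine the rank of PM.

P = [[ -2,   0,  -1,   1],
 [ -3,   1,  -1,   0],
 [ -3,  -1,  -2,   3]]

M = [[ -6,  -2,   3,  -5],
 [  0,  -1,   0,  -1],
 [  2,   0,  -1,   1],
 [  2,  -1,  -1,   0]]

2

First compute PM:
[[ 12,   3,  -6,   9],
 [ 16,   5,  -8,  13],
 [ 20,   4, -10,  14]]
Now row reduce the product.
R2 ← R2 − (4/3)·R1: [0, 1, 0, 1]
R3 ← R3 − (5/3)·R1: [0, -1, 0, -1]
R3 ← R3 + R2: [0, 0, 0, 0]
2 nonzero rows, so rank(PM) = 2.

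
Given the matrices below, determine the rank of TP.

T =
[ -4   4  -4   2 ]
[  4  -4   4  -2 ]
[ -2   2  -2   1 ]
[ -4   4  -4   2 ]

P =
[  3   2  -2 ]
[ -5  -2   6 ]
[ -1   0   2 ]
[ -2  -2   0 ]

1

First compute TP:
[[-32, -20,  24],
 [ 32,  20, -24],
 [-16, -10,  12],
 [-32, -20,  24]]
Now row reduce the product.
R2 ← R2 + R1: [0, 0, 0]
R3 ← R3 − (1/2)·R1: [0, 0, 0]
R4 ← R4 − R1: [0, 0, 0]
1 nonzero row, so rank(TP) = 1.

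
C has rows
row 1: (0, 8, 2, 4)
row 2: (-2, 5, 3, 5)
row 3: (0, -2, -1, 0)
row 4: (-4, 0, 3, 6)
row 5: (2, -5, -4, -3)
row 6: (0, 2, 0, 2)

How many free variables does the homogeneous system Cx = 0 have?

1

Row reduce to echelon form.
Swap R1 ↔ R2
R4 ← R4 − (2)·R1: [0, -10, -3, -4]
R5 ← R5 + R1: [0, 0, -1, 2]
R3 ← R3 + (1/4)·R2: [0, 0, -1/2, 1]
R4 ← R4 + (5/4)·R2: [0, 0, -1/2, 1]
R6 ← R6 − (1/4)·R2: [0, 0, -1/2, 1]
R4 ← R4 − R3: [0, 0, 0, 0]
R5 ← R5 − (2)·R3: [0, 0, 0, 0]
R6 ← R6 − R3: [0, 0, 0, 0]
3 nonzero rows, so rank(C) = 3.
C has 4 columns; by rank–nullity, nullity = 4 − 3 = 1.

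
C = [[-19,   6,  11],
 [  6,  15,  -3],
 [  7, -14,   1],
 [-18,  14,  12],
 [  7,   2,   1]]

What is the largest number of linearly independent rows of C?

3

Row reduce to echelon form.
R2 ← R2 + (6/19)·R1: [0, 321/19, 9/19]
R3 ← R3 + (7/19)·R1: [0, -224/19, 96/19]
R4 ← R4 − (18/19)·R1: [0, 158/19, 30/19]
R5 ← R5 + (7/19)·R1: [0, 80/19, 96/19]
R3 ← R3 + (224/321)·R2: [0, 0, 576/107]
R4 ← R4 − (158/321)·R2: [0, 0, 144/107]
R5 ← R5 − (80/321)·R2: [0, 0, 528/107]
R4 ← R4 − (1/4)·R3: [0, 0, 0]
R5 ← R5 − (11/12)·R3: [0, 0, 0]
Echelon form has 3 nonzero rows, so rank(C) = 3.
The rank gives the maximum number of linearly independent rows: 3.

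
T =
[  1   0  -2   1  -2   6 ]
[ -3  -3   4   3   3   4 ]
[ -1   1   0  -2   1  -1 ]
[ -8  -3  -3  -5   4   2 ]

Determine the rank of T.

4

Row reduce to echelon form.
R2 ← R2 + (3)·R1: [0, -3, -2, 6, -3, 22]
R3 ← R3 + R1: [0, 1, -2, -1, -1, 5]
R4 ← R4 + (8)·R1: [0, -3, -19, 3, -12, 50]
R3 ← R3 + (1/3)·R2: [0, 0, -8/3, 1, -2, 37/3]
R4 ← R4 − R2: [0, 0, -17, -3, -9, 28]
R4 ← R4 − (51/8)·R3: [0, 0, 0, -75/8, 15/4, -405/8]
Echelon form has 4 nonzero rows, so rank(T) = 4.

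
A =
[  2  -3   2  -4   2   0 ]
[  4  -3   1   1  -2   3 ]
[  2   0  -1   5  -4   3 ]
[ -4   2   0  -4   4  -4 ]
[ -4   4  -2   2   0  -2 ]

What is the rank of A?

2

Row reduce to echelon form.
R2 ← R2 − (2)·R1: [0, 3, -3, 9, -6, 3]
R3 ← R3 − R1: [0, 3, -3, 9, -6, 3]
R4 ← R4 + (2)·R1: [0, -4, 4, -12, 8, -4]
R5 ← R5 + (2)·R1: [0, -2, 2, -6, 4, -2]
R3 ← R3 − R2: [0, 0, 0, 0, 0, 0]
R4 ← R4 + (4/3)·R2: [0, 0, 0, 0, 0, 0]
R5 ← R5 + (2/3)·R2: [0, 0, 0, 0, 0, 0]
Echelon form has 2 nonzero rows, so rank(A) = 2.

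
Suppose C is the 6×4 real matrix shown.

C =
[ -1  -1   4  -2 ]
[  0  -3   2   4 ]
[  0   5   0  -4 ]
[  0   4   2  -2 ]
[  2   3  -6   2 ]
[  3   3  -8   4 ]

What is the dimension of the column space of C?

4

Row reduce to echelon form.
R5 ← R5 + (2)·R1: [0, 1, 2, -2]
R6 ← R6 + (3)·R1: [0, 0, 4, -2]
R3 ← R3 + (5/3)·R2: [0, 0, 10/3, 8/3]
R4 ← R4 + (4/3)·R2: [0, 0, 14/3, 10/3]
R5 ← R5 + (1/3)·R2: [0, 0, 8/3, -2/3]
R4 ← R4 − (7/5)·R3: [0, 0, 0, -2/5]
R5 ← R5 − (4/5)·R3: [0, 0, 0, -14/5]
R6 ← R6 − (6/5)·R3: [0, 0, 0, -26/5]
R5 ← R5 − (7)·R4: [0, 0, 0, 0]
R6 ← R6 − (13)·R4: [0, 0, 0, 0]
Echelon form has 4 nonzero rows, so rank(C) = 4.
The column space has dimension equal to the rank: 4.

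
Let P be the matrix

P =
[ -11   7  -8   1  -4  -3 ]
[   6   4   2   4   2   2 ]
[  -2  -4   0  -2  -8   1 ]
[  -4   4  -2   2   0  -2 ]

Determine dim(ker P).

2

Row reduce to echelon form.
R2 ← R2 + (6/11)·R1: [0, 86/11, -26/11, 50/11, -2/11, 4/11]
R3 ← R3 − (2/11)·R1: [0, -58/11, 16/11, -24/11, -80/11, 17/11]
R4 ← R4 − (4/11)·R1: [0, 16/11, 10/11, 18/11, 16/11, -10/11]
R3 ← R3 + (29/43)·R2: [0, 0, -6/43, 38/43, -318/43, 77/43]
R4 ← R4 − (8/43)·R2: [0, 0, 58/43, 34/43, 64/43, -42/43]
R4 ← R4 + (29/3)·R3: [0, 0, 0, 28/3, -70, 49/3]
4 nonzero rows, so rank(P) = 4.
P has 6 columns; by rank–nullity, nullity = 6 − 4 = 2.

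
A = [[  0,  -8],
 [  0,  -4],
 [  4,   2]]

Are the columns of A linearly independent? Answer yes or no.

Row reduce A to echelon form.
Swap R1 ↔ R3
R3 ← R3 − (2)·R2: [0, 0]
2 pivots among 2 columns.
Every column is a pivot column, so the columns are linearly independent.

yes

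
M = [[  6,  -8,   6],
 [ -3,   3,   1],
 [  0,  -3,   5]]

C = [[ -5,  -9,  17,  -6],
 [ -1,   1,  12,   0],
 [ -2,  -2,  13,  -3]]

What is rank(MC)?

3

First compute MC:
[[-34, -74,  84, -54],
 [ 10,  28,  -2,  15],
 [ -7, -13,  29, -15]]
Now row reduce the product.
R2 ← R2 + (5/17)·R1: [0, 106/17, 386/17, -15/17]
R3 ← R3 − (7/34)·R1: [0, 38/17, 199/17, -66/17]
R3 ← R3 − (19/53)·R2: [0, 0, 189/53, -189/53]
3 nonzero rows, so rank(MC) = 3.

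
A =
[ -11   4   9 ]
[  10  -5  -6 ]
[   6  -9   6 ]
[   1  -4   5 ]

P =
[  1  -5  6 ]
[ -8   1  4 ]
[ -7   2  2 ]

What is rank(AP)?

First compute AP:
[[-106,  77, -32],
 [ 92, -67,  28],
 [ 36, -27,  12],
 [ -2,   1,   0]]
Now row reduce the product.
R2 ← R2 + (46/53)·R1: [0, -9/53, 12/53]
R3 ← R3 + (18/53)·R1: [0, -45/53, 60/53]
R4 ← R4 − (1/53)·R1: [0, -24/53, 32/53]
R3 ← R3 − (5)·R2: [0, 0, 0]
R4 ← R4 − (8/3)·R2: [0, 0, 0]
2 nonzero rows, so rank(AP) = 2.

2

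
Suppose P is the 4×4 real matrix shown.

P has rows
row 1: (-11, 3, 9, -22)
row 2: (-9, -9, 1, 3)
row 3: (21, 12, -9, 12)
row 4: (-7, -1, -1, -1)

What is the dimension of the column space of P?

3

Row reduce to echelon form.
R2 ← R2 − (9/11)·R1: [0, -126/11, -70/11, 21]
R3 ← R3 + (21/11)·R1: [0, 195/11, 90/11, -30]
R4 ← R4 − (7/11)·R1: [0, -32/11, -74/11, 13]
R3 ← R3 + (65/42)·R2: [0, 0, -5/3, 5/2]
R4 ← R4 − (16/63)·R2: [0, 0, -46/9, 23/3]
R4 ← R4 − (46/15)·R3: [0, 0, 0, 0]
Echelon form has 3 nonzero rows, so rank(P) = 3.
The column space has dimension equal to the rank: 3.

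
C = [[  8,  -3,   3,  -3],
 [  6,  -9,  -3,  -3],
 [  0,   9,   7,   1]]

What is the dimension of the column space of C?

2

Row reduce to echelon form.
R2 ← R2 − (3/4)·R1: [0, -27/4, -21/4, -3/4]
R3 ← R3 + (4/3)·R2: [0, 0, 0, 0]
Echelon form has 2 nonzero rows, so rank(C) = 2.
The column space has dimension equal to the rank: 2.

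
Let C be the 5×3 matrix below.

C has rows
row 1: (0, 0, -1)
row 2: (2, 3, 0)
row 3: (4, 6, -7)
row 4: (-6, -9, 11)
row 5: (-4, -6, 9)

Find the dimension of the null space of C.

Row reduce to echelon form.
Swap R1 ↔ R2
R3 ← R3 − (2)·R1: [0, 0, -7]
R4 ← R4 + (3)·R1: [0, 0, 11]
R5 ← R5 + (2)·R1: [0, 0, 9]
R3 ← R3 − (7)·R2: [0, 0, 0]
R4 ← R4 + (11)·R2: [0, 0, 0]
R5 ← R5 + (9)·R2: [0, 0, 0]
2 nonzero rows, so rank(C) = 2.
C has 3 columns; by rank–nullity, nullity = 3 − 2 = 1.

1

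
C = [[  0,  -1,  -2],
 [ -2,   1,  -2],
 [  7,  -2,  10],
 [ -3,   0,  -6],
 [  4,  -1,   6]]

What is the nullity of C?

1

Row reduce to echelon form.
Swap R1 ↔ R2
R3 ← R3 + (7/2)·R1: [0, 3/2, 3]
R4 ← R4 − (3/2)·R1: [0, -3/2, -3]
R5 ← R5 + (2)·R1: [0, 1, 2]
R3 ← R3 + (3/2)·R2: [0, 0, 0]
R4 ← R4 − (3/2)·R2: [0, 0, 0]
R5 ← R5 + R2: [0, 0, 0]
2 nonzero rows, so rank(C) = 2.
C has 3 columns; by rank–nullity, nullity = 3 − 2 = 1.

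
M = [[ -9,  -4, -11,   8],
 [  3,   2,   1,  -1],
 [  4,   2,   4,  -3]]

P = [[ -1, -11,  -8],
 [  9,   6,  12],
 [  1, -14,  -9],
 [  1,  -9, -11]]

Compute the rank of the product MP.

2

First compute MP:
[[-30, 157,  35],
 [ 15, -26,   2],
 [ 15, -61, -11]]
Now row reduce the product.
R2 ← R2 + (1/2)·R1: [0, 105/2, 39/2]
R3 ← R3 + (1/2)·R1: [0, 35/2, 13/2]
R3 ← R3 − (1/3)·R2: [0, 0, 0]
2 nonzero rows, so rank(MP) = 2.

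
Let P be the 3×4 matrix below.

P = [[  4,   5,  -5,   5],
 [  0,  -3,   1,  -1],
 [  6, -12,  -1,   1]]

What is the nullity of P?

2

Row reduce to echelon form.
R3 ← R3 − (3/2)·R1: [0, -39/2, 13/2, -13/2]
R3 ← R3 − (13/2)·R2: [0, 0, 0, 0]
2 nonzero rows, so rank(P) = 2.
P has 4 columns; by rank–nullity, nullity = 4 − 2 = 2.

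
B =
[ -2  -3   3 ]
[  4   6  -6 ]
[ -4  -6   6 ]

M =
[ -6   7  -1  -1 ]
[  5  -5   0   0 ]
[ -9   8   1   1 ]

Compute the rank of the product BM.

First compute BM:
[[-30,  25,   5,   5],
 [ 60, -50, -10, -10],
 [-60,  50,  10,  10]]
Now row reduce the product.
R2 ← R2 + (2)·R1: [0, 0, 0, 0]
R3 ← R3 − (2)·R1: [0, 0, 0, 0]
1 nonzero row, so rank(BM) = 1.

1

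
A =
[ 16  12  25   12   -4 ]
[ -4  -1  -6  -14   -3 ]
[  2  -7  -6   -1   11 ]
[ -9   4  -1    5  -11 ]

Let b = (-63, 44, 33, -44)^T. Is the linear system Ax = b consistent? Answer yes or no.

yes

Row reduce the augmented matrix [A | b].
R2 ← R2 + (1/4)·R1: [0, 2, 1/4, -11, -4, 113/4]
R3 ← R3 − (1/8)·R1: [0, -17/2, -73/8, -5/2, 23/2, 327/8]
R4 ← R4 + (9/16)·R1: [0, 43/4, 209/16, 47/4, -53/4, -1271/16]
R3 ← R3 + (17/4)·R2: [0, 0, -129/16, -197/4, -11/2, 2575/16]
R4 ← R4 − (43/8)·R2: [0, 0, 375/32, 567/8, 33/4, -7401/32]
R4 ← R4 + (125/86)·R3: [0, 0, 0, -61/86, 11/43, 227/86]
The echelon form has 4 nonzero rows, and every pivot lies in the first 5 columns, so rank(A) = rank([A|b]) = 4.
The system is consistent.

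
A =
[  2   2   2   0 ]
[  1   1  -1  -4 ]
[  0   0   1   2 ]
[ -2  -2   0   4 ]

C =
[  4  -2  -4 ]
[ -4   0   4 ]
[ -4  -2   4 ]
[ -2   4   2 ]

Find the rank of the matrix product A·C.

First compute AC:
[[ -8,  -8,   8],
 [ 12, -16, -12],
 [ -8,   6,   8],
 [ -8,  20,   8]]
Now row reduce the product.
R2 ← R2 + (3/2)·R1: [0, -28, 0]
R3 ← R3 − R1: [0, 14, 0]
R4 ← R4 − R1: [0, 28, 0]
R3 ← R3 + (1/2)·R2: [0, 0, 0]
R4 ← R4 + R2: [0, 0, 0]
2 nonzero rows, so rank(AC) = 2.

2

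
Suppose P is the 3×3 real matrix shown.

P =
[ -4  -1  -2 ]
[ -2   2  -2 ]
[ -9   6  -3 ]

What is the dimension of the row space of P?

3

Row reduce to echelon form.
R2 ← R2 − (1/2)·R1: [0, 5/2, -1]
R3 ← R3 − (9/4)·R1: [0, 33/4, 3/2]
R3 ← R3 − (33/10)·R2: [0, 0, 24/5]
Echelon form has 3 nonzero rows, so rank(P) = 3.
The row space has dimension equal to the rank: 3.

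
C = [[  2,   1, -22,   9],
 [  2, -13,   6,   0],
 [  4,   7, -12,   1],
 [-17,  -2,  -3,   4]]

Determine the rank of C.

Row reduce to echelon form.
R2 ← R2 − R1: [0, -14, 28, -9]
R3 ← R3 − (2)·R1: [0, 5, 32, -17]
R4 ← R4 + (17/2)·R1: [0, 13/2, -190, 161/2]
R3 ← R3 + (5/14)·R2: [0, 0, 42, -283/14]
R4 ← R4 + (13/28)·R2: [0, 0, -177, 2137/28]
R4 ← R4 + (59/14)·R3: [0, 0, 0, -869/98]
Echelon form has 4 nonzero rows, so rank(C) = 4.

4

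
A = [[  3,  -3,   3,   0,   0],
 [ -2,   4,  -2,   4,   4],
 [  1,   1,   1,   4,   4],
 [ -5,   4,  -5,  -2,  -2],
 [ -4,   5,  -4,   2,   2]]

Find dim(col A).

2

Row reduce to echelon form.
R2 ← R2 + (2/3)·R1: [0, 2, 0, 4, 4]
R3 ← R3 − (1/3)·R1: [0, 2, 0, 4, 4]
R4 ← R4 + (5/3)·R1: [0, -1, 0, -2, -2]
R5 ← R5 + (4/3)·R1: [0, 1, 0, 2, 2]
R3 ← R3 − R2: [0, 0, 0, 0, 0]
R4 ← R4 + (1/2)·R2: [0, 0, 0, 0, 0]
R5 ← R5 − (1/2)·R2: [0, 0, 0, 0, 0]
Echelon form has 2 nonzero rows, so rank(A) = 2.
The column space has dimension equal to the rank: 2.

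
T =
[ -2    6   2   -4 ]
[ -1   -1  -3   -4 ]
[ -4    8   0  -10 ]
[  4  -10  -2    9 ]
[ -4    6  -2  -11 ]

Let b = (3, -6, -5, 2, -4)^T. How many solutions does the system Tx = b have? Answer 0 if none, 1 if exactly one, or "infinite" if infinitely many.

0

Row reduce the augmented matrix [T | b].
R2 ← R2 − (1/2)·R1: [0, -4, -4, -2, -15/2]
R3 ← R3 − (2)·R1: [0, -4, -4, -2, -11]
R4 ← R4 + (2)·R1: [0, 2, 2, 1, 8]
R5 ← R5 − (2)·R1: [0, -6, -6, -3, -10]
R3 ← R3 − R2: [0, 0, 0, 0, -7/2]
R4 ← R4 + (1/2)·R2: [0, 0, 0, 0, 17/4]
R5 ← R5 − (3/2)·R2: [0, 0, 0, 0, 5/4]
R4 ← R4 + (17/14)·R3: [0, 0, 0, 0, 0]
R5 ← R5 + (5/14)·R3: [0, 0, 0, 0, 0]
The echelon form has 3 nonzero rows; the last pivot sits in the augmented column, so rank(T) = 2 but rank([T|b]) = 3.
Since the ranks differ, the system is inconsistent.
It has no solutions.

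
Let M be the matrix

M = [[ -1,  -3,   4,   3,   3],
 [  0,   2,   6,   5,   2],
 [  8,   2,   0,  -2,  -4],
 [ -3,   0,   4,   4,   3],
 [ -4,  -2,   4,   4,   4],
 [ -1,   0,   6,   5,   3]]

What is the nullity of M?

Row reduce to echelon form.
R3 ← R3 + (8)·R1: [0, -22, 32, 22, 20]
R4 ← R4 − (3)·R1: [0, 9, -8, -5, -6]
R5 ← R5 − (4)·R1: [0, 10, -12, -8, -8]
R6 ← R6 − R1: [0, 3, 2, 2, 0]
R3 ← R3 + (11)·R2: [0, 0, 98, 77, 42]
R4 ← R4 − (9/2)·R2: [0, 0, -35, -55/2, -15]
R5 ← R5 − (5)·R2: [0, 0, -42, -33, -18]
R6 ← R6 − (3/2)·R2: [0, 0, -7, -11/2, -3]
R4 ← R4 + (5/14)·R3: [0, 0, 0, 0, 0]
R5 ← R5 + (3/7)·R3: [0, 0, 0, 0, 0]
R6 ← R6 + (1/14)·R3: [0, 0, 0, 0, 0]
3 nonzero rows, so rank(M) = 3.
M has 5 columns; by rank–nullity, nullity = 5 − 3 = 2.

2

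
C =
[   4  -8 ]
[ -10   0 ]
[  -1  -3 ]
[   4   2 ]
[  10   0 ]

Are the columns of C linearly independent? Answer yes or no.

Row reduce C to echelon form.
R2 ← R2 + (5/2)·R1: [0, -20]
R3 ← R3 + (1/4)·R1: [0, -5]
R4 ← R4 − R1: [0, 10]
R5 ← R5 − (5/2)·R1: [0, 20]
R3 ← R3 − (1/4)·R2: [0, 0]
R4 ← R4 + (1/2)·R2: [0, 0]
R5 ← R5 + R2: [0, 0]
2 pivots among 2 columns.
Every column is a pivot column, so the columns are linearly independent.

yes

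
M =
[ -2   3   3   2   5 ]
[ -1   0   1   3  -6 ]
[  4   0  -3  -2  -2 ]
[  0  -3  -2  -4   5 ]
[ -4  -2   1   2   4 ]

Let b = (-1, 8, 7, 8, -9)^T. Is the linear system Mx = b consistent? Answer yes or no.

Row reduce the augmented matrix [M | b].
R2 ← R2 − (1/2)·R1: [0, -3/2, -1/2, 2, -17/2, 17/2]
R3 ← R3 + (2)·R1: [0, 6, 3, 2, 8, 5]
R5 ← R5 − (2)·R1: [0, -8, -5, -2, -6, -7]
R3 ← R3 + (4)·R2: [0, 0, 1, 10, -26, 39]
R4 ← R4 − (2)·R2: [0, 0, -1, -8, 22, -9]
R5 ← R5 − (16/3)·R2: [0, 0, -7/3, -38/3, 118/3, -157/3]
R4 ← R4 + R3: [0, 0, 0, 2, -4, 30]
R5 ← R5 + (7/3)·R3: [0, 0, 0, 32/3, -64/3, 116/3]
R5 ← R5 − (16/3)·R4: [0, 0, 0, 0, 0, -364/3]
The echelon form has 5 nonzero rows; the last pivot sits in the augmented column, so rank(M) = 4 but rank([M|b]) = 5.
Since the ranks differ, the system is inconsistent.

no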